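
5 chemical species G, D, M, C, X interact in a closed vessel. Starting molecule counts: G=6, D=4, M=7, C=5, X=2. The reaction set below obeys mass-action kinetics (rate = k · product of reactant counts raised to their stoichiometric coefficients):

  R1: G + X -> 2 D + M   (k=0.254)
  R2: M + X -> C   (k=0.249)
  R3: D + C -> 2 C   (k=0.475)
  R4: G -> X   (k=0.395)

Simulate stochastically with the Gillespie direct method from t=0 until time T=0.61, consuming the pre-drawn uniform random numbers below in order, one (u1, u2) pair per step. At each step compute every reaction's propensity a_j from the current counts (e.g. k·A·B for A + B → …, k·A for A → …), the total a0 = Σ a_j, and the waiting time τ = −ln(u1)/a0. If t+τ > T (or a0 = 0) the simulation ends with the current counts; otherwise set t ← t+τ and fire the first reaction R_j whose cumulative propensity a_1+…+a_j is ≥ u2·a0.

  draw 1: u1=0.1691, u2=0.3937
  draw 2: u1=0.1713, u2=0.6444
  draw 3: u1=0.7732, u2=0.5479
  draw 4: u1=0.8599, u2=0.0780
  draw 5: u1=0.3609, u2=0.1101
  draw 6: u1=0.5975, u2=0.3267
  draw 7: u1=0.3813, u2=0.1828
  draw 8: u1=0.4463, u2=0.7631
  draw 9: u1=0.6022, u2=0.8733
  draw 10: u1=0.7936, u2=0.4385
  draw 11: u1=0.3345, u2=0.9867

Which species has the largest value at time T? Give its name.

t=0.000: G=6 D=4 M=7 C=5 X=2
Draw 1: a1=3.048, a2=3.486, a3=9.500, a4=2.370, a0=18.404; τ=−ln(0.1691)/18.404=0.097 → t=0.097; u2·a0=0.3937·18.404=7.246; a1+a2=6.534 < 7.246 ≤ a1+…+a3=16.034 → R3 fires; G=6 D=3 M=7 C=6 X=2
Draw 2: a1=3.048, a2=3.486, a3=8.550, a4=2.370, a0=17.454; τ=−ln(0.1713)/17.454=0.101 → t=0.198; u2·a0=0.6444·17.454=11.247; a1+a2=6.534 < 11.247 ≤ a1+…+a3=15.084 → R3 fires; G=6 D=2 M=7 C=7 X=2
Draw 3: a1=3.048, a2=3.486, a3=6.650, a4=2.370, a0=15.554; τ=−ln(0.7732)/15.554=0.017 → t=0.214; u2·a0=0.5479·15.554=8.522; a1+a2=6.534 < 8.522 ≤ a1+…+a3=13.184 → R3 fires; G=6 D=1 M=7 C=8 X=2
Draw 4: a1=3.048, a2=3.486, a3=3.800, a4=2.370, a0=12.704; τ=−ln(0.8599)/12.704=0.012 → t=0.226; u2·a0=0.0780·12.704=0.991 ≤ a1=3.048 → R1 fires; G=5 D=3 M=8 C=8 X=1
Draw 5: a1=1.270, a2=1.992, a3=11.400, a4=1.975, a0=16.637; τ=−ln(0.3609)/16.637=0.061 → t=0.287; u2·a0=0.1101·16.637=1.832; a1=1.270 < 1.832 ≤ a1+a2=3.262 → R2 fires; G=5 D=3 M=7 C=9 X=0
Draw 6: a1=0.000, a2=0.000, a3=12.825, a4=1.975, a0=14.800; τ=−ln(0.5975)/14.800=0.035 → t=0.322; u2·a0=0.3267·14.800=4.835; a1+a2=0.000 < 4.835 ≤ a1+…+a3=12.825 → R3 fires; G=5 D=2 M=7 C=10 X=0
Draw 7: a1=0.000, a2=0.000, a3=9.500, a4=1.975, a0=11.475; τ=−ln(0.3813)/11.475=0.084 → t=0.406; u2·a0=0.1828·11.475=2.098; a1+a2=0.000 < 2.098 ≤ a1+…+a3=9.500 → R3 fires; G=5 D=1 M=7 C=11 X=0
Draw 8: a1=0.000, a2=0.000, a3=5.225, a4=1.975, a0=7.200; τ=−ln(0.4463)/7.200=0.112 → t=0.518; u2·a0=0.7631·7.200=5.494; a1+…+a3=5.225 < 5.494 ≤ a1+…+a4=7.200 → R4 fires; G=4 D=1 M=7 C=11 X=1
Draw 9: a1=1.016, a2=1.743, a3=5.225, a4=1.580, a0=9.564; τ=−ln(0.6022)/9.564=0.053 → t=0.571; u2·a0=0.8733·9.564=8.352; a1+…+a3=7.984 < 8.352 ≤ a1+…+a4=9.564 → R4 fires; G=3 D=1 M=7 C=11 X=2
Draw 10: a1=1.524, a2=3.486, a3=5.225, a4=1.185, a0=11.420; τ=−ln(0.7936)/11.420=0.020 → t=0.591; u2·a0=0.4385·11.420=5.008; a1=1.524 < 5.008 ≤ a1+a2=5.010 → R2 fires; G=3 D=1 M=6 C=12 X=1
Draw 11: a1=0.762, a2=1.494, a3=5.700, a4=1.185, a0=9.141; τ=−ln(0.3345)/9.141=0.120 → t=0.711 > T=0.61: stop.
At T=0.61: G=3 D=1 M=6 C=12 X=1; the largest is C.

Dominant species at T: C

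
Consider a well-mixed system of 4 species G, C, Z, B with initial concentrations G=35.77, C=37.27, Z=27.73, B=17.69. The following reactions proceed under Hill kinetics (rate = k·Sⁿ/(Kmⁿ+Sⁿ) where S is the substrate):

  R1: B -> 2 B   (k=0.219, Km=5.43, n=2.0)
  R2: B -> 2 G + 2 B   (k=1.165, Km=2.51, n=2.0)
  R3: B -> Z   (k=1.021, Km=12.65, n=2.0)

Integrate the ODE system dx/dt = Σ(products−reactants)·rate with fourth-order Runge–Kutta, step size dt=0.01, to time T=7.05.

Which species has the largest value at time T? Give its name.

Dominant species at T: G

RK4 with dt=0.01: 705 steps to T=7.05. Trajectory (selected grid times):
t=0.00: G=35.77 C=37.27 Z=27.73 B=17.69
t=0.78: G=37.55 C=37.27 Z=28.26 B=18.21
t=1.57: G=39.36 C=37.27 Z=28.81 B=18.72
t=2.35: G=41.15 C=37.27 Z=29.36 B=19.22
t=3.13: G=42.93 C=37.27 Z=29.92 B=19.71
t=3.92: G=44.75 C=37.27 Z=30.50 B=20.20
t=4.70: G=46.54 C=37.27 Z=31.07 B=20.68
t=5.48: G=48.33 C=37.27 Z=31.66 B=21.16
t=6.27: G=50.14 C=37.27 Z=32.25 B=21.63
t=7.05: G=51.94 C=37.27 Z=32.85 B=22.09
At T=7.05: G=51.94 C=37.27 Z=32.85 B=22.09; the largest is G.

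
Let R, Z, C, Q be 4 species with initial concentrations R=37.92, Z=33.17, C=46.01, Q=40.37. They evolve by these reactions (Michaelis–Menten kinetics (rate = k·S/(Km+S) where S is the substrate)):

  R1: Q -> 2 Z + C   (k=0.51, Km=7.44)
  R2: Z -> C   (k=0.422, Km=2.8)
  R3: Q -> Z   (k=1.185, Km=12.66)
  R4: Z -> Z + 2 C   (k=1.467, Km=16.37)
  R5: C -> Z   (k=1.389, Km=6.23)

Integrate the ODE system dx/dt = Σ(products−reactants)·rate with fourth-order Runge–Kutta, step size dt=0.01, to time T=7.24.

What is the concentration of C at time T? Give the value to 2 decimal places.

RK4 with dt=0.01: 724 steps to T=7.24. Trajectory (selected grid times):
t=0.00: R=37.92 Z=33.17 C=46.01 Q=40.37
t=0.80: R=37.92 Z=35.25 C=47.27 Q=39.31
t=1.61: R=37.92 Z=37.34 C=48.58 Q=38.24
t=2.41: R=37.92 Z=39.40 C=49.89 Q=37.19
t=3.22: R=37.92 Z=41.49 C=51.25 Q=36.13
t=4.02: R=37.92 Z=43.54 C=52.60 Q=35.09
t=4.83: R=37.92 Z=45.60 C=54.00 Q=34.05
t=5.63: R=37.92 Z=47.64 C=55.39 Q=33.03
t=6.44: R=37.92 Z=49.69 C=56.81 Q=32.00
t=7.24: R=37.92 Z=51.71 C=58.23 Q=30.99
Read off C at T=7.24: 58.23

C at T = 58.23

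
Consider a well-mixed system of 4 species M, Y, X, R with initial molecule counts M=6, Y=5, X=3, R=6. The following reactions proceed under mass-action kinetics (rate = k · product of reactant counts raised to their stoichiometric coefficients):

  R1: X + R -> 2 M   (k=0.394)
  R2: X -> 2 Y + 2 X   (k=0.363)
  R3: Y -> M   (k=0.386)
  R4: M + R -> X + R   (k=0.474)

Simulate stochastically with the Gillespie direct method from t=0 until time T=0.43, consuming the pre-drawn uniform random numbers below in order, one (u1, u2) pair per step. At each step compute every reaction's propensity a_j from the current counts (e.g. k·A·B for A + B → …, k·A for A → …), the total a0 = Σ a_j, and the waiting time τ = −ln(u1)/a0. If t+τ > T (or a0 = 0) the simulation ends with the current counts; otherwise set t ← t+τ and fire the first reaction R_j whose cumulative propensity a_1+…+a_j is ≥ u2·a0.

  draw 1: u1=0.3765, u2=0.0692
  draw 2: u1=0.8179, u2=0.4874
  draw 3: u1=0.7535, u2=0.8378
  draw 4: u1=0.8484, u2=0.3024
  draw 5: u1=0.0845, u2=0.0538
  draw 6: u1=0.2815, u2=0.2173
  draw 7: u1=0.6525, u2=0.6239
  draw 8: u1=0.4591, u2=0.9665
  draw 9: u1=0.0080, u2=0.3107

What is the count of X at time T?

t=0.000: M=6 Y=5 X=3 R=6
Draw 1: a1=7.092, a2=1.089, a3=1.930, a4=17.064, a0=27.175; τ=−ln(0.3765)/27.175=0.036 → t=0.036; u2·a0=0.0692·27.175=1.881 ≤ a1=7.092 → R1 fires; M=8 Y=5 X=2 R=5
Draw 2: a1=3.940, a2=0.726, a3=1.930, a4=18.960, a0=25.556; τ=−ln(0.8179)/25.556=0.008 → t=0.044; u2·a0=0.4874·25.556=12.456; a1+…+a3=6.596 < 12.456 ≤ a1+…+a4=25.556 → R4 fires; M=7 Y=5 X=3 R=5
Draw 3: a1=5.910, a2=1.089, a3=1.930, a4=16.590, a0=25.519; τ=−ln(0.7535)/25.519=0.011 → t=0.055; u2·a0=0.8378·25.519=21.380; a1+…+a3=8.929 < 21.380 ≤ a1+…+a4=25.519 → R4 fires; M=6 Y=5 X=4 R=5
Draw 4: a1=7.880, a2=1.452, a3=1.930, a4=14.220, a0=25.482; τ=−ln(0.8484)/25.482=0.006 → t=0.061; u2·a0=0.3024·25.482=7.706 ≤ a1=7.880 → R1 fires; M=8 Y=5 X=3 R=4
Draw 5: a1=4.728, a2=1.089, a3=1.930, a4=15.168, a0=22.915; τ=−ln(0.0845)/22.915=0.108 → t=0.169; u2·a0=0.0538·22.915=1.233 ≤ a1=4.728 → R1 fires; M=10 Y=5 X=2 R=3
Draw 6: a1=2.364, a2=0.726, a3=1.930, a4=14.220, a0=19.240; τ=−ln(0.2815)/19.240=0.066 → t=0.235; u2·a0=0.2173·19.240=4.181; a1+a2=3.090 < 4.181 ≤ a1+…+a3=5.020 → R3 fires; M=11 Y=4 X=2 R=3
Draw 7: a1=2.364, a2=0.726, a3=1.544, a4=15.642, a0=20.276; τ=−ln(0.6525)/20.276=0.021 → t=0.256; u2·a0=0.6239·20.276=12.650; a1+…+a3=4.634 < 12.650 ≤ a1+…+a4=20.276 → R4 fires; M=10 Y=4 X=3 R=3
Draw 8: a1=3.546, a2=1.089, a3=1.544, a4=14.220, a0=20.399; τ=−ln(0.4591)/20.399=0.038 → t=0.294; u2·a0=0.9665·20.399=19.716; a1+…+a3=6.179 < 19.716 ≤ a1+…+a4=20.399 → R4 fires; M=9 Y=4 X=4 R=3
Draw 9: a1=4.728, a2=1.452, a3=1.544, a4=12.798, a0=20.522; τ=−ln(0.0080)/20.522=0.235 → t=0.530 > T=0.43: stop.
Read off X at T=0.43: 4

X at T = 4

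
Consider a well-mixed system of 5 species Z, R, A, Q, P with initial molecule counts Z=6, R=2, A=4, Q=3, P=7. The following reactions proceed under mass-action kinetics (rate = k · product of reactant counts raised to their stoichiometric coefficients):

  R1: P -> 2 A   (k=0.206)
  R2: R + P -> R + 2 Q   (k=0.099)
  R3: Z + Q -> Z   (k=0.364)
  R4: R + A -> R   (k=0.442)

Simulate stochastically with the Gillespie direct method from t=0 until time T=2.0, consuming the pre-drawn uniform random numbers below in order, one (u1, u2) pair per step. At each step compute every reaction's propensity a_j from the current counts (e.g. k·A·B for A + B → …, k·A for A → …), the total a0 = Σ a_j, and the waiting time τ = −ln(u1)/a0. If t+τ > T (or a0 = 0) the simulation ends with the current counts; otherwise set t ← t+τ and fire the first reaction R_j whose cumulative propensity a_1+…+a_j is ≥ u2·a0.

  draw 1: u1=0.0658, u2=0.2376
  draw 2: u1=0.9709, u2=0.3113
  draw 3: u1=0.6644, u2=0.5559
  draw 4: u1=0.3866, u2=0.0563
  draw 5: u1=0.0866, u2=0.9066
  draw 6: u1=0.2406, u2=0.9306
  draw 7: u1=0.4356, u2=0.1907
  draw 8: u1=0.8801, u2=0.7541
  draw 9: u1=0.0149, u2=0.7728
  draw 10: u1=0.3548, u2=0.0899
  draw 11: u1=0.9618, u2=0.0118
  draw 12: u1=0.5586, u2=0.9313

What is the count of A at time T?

t=0.000: Z=6 R=2 A=4 Q=3 P=7
Draw 1: a1=1.442, a2=1.386, a3=6.552, a4=3.536, a0=12.916; τ=−ln(0.0658)/12.916=0.211 → t=0.211; u2·a0=0.2376·12.916=3.069; a1+a2=2.828 < 3.069 ≤ a1+…+a3=9.380 → R3 fires; Z=6 R=2 A=4 Q=2 P=7
Draw 2: a1=1.442, a2=1.386, a3=4.368, a4=3.536, a0=10.732; τ=−ln(0.9709)/10.732=0.003 → t=0.213; u2·a0=0.3113·10.732=3.341; a1+a2=2.828 < 3.341 ≤ a1+…+a3=7.196 → R3 fires; Z=6 R=2 A=4 Q=1 P=7
Draw 3: a1=1.442, a2=1.386, a3=2.184, a4=3.536, a0=8.548; τ=−ln(0.6644)/8.548=0.048 → t=0.261; u2·a0=0.5559·8.548=4.752; a1+a2=2.828 < 4.752 ≤ a1+…+a3=5.012 → R3 fires; Z=6 R=2 A=4 Q=0 P=7
Draw 4: a1=1.442, a2=1.386, a3=0.000, a4=3.536, a0=6.364; τ=−ln(0.3866)/6.364=0.149 → t=0.411; u2·a0=0.0563·6.364=0.358 ≤ a1=1.442 → R1 fires; Z=6 R=2 A=6 Q=0 P=6
Draw 5: a1=1.236, a2=1.188, a3=0.000, a4=5.304, a0=7.728; τ=−ln(0.0866)/7.728=0.317 → t=0.727; u2·a0=0.9066·7.728=7.006; a1+…+a3=2.424 < 7.006 ≤ a1+…+a4=7.728 → R4 fires; Z=6 R=2 A=5 Q=0 P=6
Draw 6: a1=1.236, a2=1.188, a3=0.000, a4=4.420, a0=6.844; τ=−ln(0.2406)/6.844=0.208 → t=0.935; u2·a0=0.9306·6.844=6.369; a1+…+a3=2.424 < 6.369 ≤ a1+…+a4=6.844 → R4 fires; Z=6 R=2 A=4 Q=0 P=6
Draw 7: a1=1.236, a2=1.188, a3=0.000, a4=3.536, a0=5.960; τ=−ln(0.4356)/5.960=0.139 → t=1.075; u2·a0=0.1907·5.960=1.137 ≤ a1=1.236 → R1 fires; Z=6 R=2 A=6 Q=0 P=5
Draw 8: a1=1.030, a2=0.990, a3=0.000, a4=5.304, a0=7.324; τ=−ln(0.8801)/7.324=0.017 → t=1.092; u2·a0=0.7541·7.324=5.523; a1+…+a3=2.020 < 5.523 ≤ a1+…+a4=7.324 → R4 fires; Z=6 R=2 A=5 Q=0 P=5
Draw 9: a1=1.030, a2=0.990, a3=0.000, a4=4.420, a0=6.440; τ=−ln(0.0149)/6.440=0.653 → t=1.745; u2·a0=0.7728·6.440=4.977; a1+…+a3=2.020 < 4.977 ≤ a1+…+a4=6.440 → R4 fires; Z=6 R=2 A=4 Q=0 P=5
Draw 10: a1=1.030, a2=0.990, a3=0.000, a4=3.536, a0=5.556; τ=−ln(0.3548)/5.556=0.187 → t=1.932; u2·a0=0.0899·5.556=0.499 ≤ a1=1.030 → R1 fires; Z=6 R=2 A=6 Q=0 P=4
Draw 11: a1=0.824, a2=0.792, a3=0.000, a4=5.304, a0=6.920; τ=−ln(0.9618)/6.920=0.006 → t=1.937; u2·a0=0.0118·6.920=0.082 ≤ a1=0.824 → R1 fires; Z=6 R=2 A=8 Q=0 P=3
Draw 12: a1=0.618, a2=0.594, a3=0.000, a4=7.072, a0=8.284; τ=−ln(0.5586)/8.284=0.070 → t=2.008 > T=2.0: stop.
Read off A at T=2.0: 8

A at T = 8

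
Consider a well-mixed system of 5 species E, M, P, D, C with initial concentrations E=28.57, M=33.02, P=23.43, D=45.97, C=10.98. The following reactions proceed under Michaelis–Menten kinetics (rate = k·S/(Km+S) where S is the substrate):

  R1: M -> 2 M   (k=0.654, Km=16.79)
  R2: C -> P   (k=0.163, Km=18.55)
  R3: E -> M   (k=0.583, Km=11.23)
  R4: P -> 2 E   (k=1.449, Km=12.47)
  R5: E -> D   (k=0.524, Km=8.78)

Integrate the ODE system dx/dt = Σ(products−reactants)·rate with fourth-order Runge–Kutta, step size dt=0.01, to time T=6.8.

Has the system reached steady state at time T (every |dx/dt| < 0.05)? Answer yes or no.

Steady state at T: no

RK4 with dt=0.01: 680 steps to T=6.8. Trajectory (selected grid times):
t=0.00: E=28.57 M=33.02 P=23.43 D=45.97 C=10.98
t=0.76: E=29.38 M=33.67 P=22.76 D=46.28 C=10.93
t=1.51: E=30.15 M=34.32 P=22.11 D=46.58 C=10.89
t=2.27: E=30.92 M=34.97 P=21.45 D=46.89 C=10.84
t=3.02: E=31.66 M=35.63 P=20.81 D=47.20 C=10.80
t=3.78: E=32.39 M=36.30 P=20.18 D=47.51 C=10.75
t=4.53: E=33.09 M=36.96 P=19.55 D=47.82 C=10.71
t=5.29: E=33.77 M=37.63 P=18.93 D=48.13 C=10.66
t=6.04: E=34.43 M=38.30 P=18.32 D=48.45 C=10.62
t=6.80: E=35.08 M=38.98 P=17.72 D=48.76 C=10.57
Rates at T: R1=0.4571, R2=0.0592, R3=0.4416, R4=0.8504, R5=0.4191
dx/dt at T (Σ net stoichiometry × rate): E=+0.8401, M=+0.8988, P=-0.7913, D=+0.4191, C=-0.0592
Largest |dx/dt| is |+0.8988| (M) ≥ 0.05 → not steady.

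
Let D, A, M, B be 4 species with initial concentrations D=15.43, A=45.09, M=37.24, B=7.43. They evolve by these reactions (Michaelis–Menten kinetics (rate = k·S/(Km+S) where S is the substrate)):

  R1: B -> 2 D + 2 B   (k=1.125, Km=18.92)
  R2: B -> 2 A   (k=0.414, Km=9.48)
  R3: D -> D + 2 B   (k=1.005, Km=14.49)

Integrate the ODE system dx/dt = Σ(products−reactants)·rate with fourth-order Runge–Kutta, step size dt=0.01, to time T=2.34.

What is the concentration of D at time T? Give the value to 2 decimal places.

RK4 with dt=0.01: 234 steps to T=2.34. Trajectory (selected grid times):
t=0.00: D=15.43 A=45.09 M=37.24 B=7.43
t=0.26: D=15.60 A=45.19 M=37.24 B=7.74
t=0.52: D=15.77 A=45.28 M=37.24 B=8.04
t=0.78: D=15.95 A=45.38 M=37.24 B=8.36
t=1.04: D=16.13 A=45.49 M=37.24 B=8.67
t=1.30: D=16.31 A=45.59 M=37.24 B=8.99
t=1.56: D=16.50 A=45.69 M=37.24 B=9.31
t=1.82: D=16.70 A=45.80 M=37.24 B=9.63
t=2.08: D=16.90 A=45.91 M=37.24 B=9.96
t=2.34: D=17.10 A=46.02 M=37.24 B=10.29
Read off D at T=2.34: 17.10

D at T = 17.10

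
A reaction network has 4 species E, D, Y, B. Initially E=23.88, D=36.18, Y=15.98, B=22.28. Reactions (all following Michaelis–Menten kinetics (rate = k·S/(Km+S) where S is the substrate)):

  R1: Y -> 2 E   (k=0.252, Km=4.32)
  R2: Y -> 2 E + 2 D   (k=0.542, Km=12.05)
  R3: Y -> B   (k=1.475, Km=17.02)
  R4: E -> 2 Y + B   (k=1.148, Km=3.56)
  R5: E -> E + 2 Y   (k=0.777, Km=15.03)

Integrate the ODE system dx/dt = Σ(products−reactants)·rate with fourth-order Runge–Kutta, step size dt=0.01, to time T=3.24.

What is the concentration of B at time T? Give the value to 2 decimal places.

RK4 with dt=0.01: 324 steps to T=3.24. Trajectory (selected grid times):
t=0.00: E=23.88 D=36.18 Y=15.98 B=22.28
t=0.36: E=23.89 D=36.40 Y=16.60 B=22.90
t=0.72: E=23.90 D=36.63 Y=17.21 B=23.52
t=1.08: E=23.92 D=36.86 Y=17.82 B=24.15
t=1.44: E=23.94 D=37.10 Y=18.42 B=24.79
t=1.80: E=23.96 D=37.34 Y=19.01 B=25.42
t=2.16: E=23.99 D=37.58 Y=19.60 B=26.07
t=2.52: E=24.02 D=37.82 Y=20.18 B=26.71
t=2.88: E=24.06 D=38.06 Y=20.75 B=27.36
t=3.24: E=24.10 D=38.31 Y=21.33 B=28.02
Read off B at T=3.24: 28.02

B at T = 28.02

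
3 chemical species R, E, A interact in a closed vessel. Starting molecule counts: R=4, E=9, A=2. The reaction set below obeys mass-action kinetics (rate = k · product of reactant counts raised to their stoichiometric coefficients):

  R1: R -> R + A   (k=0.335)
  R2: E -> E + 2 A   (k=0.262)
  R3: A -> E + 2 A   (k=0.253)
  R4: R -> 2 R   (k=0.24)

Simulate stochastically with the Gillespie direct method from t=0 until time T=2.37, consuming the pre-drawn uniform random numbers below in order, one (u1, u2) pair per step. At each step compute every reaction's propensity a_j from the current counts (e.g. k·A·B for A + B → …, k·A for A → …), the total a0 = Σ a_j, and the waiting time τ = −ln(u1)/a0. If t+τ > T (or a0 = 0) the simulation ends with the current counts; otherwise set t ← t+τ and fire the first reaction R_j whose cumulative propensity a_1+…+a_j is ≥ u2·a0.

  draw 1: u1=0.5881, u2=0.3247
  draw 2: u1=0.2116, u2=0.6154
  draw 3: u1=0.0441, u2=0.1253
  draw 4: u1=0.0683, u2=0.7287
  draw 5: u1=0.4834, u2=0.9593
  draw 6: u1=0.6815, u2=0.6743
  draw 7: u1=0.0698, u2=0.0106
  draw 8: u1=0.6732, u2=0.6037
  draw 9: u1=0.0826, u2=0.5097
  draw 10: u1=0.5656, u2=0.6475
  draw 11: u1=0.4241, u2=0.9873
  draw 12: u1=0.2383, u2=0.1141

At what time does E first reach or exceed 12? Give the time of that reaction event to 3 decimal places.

Threshold first reached at t = 1.834

t=0.000: R=4 E=9 A=2
Draw 1: a1=1.340, a2=2.358, a3=0.506, a4=0.960, a0=5.164; τ=−ln(0.5881)/5.164=0.103 → t=0.103; u2·a0=0.3247·5.164=1.677; a1=1.340 < 1.677 ≤ a1+a2=3.698 → R2 fires; R=4 E=9 A=4
Draw 2: a1=1.340, a2=2.358, a3=1.012, a4=0.960, a0=5.670; τ=−ln(0.2116)/5.670=0.274 → t=0.377; u2·a0=0.6154·5.670=3.489; a1=1.340 < 3.489 ≤ a1+a2=3.698 → R2 fires; R=4 E=9 A=6
Draw 3: a1=1.340, a2=2.358, a3=1.518, a4=0.960, a0=6.176; τ=−ln(0.0441)/6.176=0.505 → t=0.882; u2·a0=0.1253·6.176=0.774 ≤ a1=1.340 → R1 fires; R=4 E=9 A=7
Draw 4: a1=1.340, a2=2.358, a3=1.771, a4=0.960, a0=6.429; τ=−ln(0.0683)/6.429=0.417 → t=1.300; u2·a0=0.7287·6.429=4.685; a1+a2=3.698 < 4.685 ≤ a1+…+a3=5.469 → R3 fires; R=4 E=10 A=8
Draw 5: a1=1.340, a2=2.620, a3=2.024, a4=0.960, a0=6.944; τ=−ln(0.4834)/6.944=0.105 → t=1.404; u2·a0=0.9593·6.944=6.661; a1+…+a3=5.984 < 6.661 ≤ a1+…+a4=6.944 → R4 fires; R=5 E=10 A=8
Draw 6: a1=1.675, a2=2.620, a3=2.024, a4=1.200, a0=7.519; τ=−ln(0.6815)/7.519=0.051 → t=1.455; u2·a0=0.6743·7.519=5.070; a1+a2=4.295 < 5.070 ≤ a1+…+a3=6.319 → R3 fires; R=5 E=11 A=9
Draw 7: a1=1.675, a2=2.882, a3=2.277, a4=1.200, a0=8.034; τ=−ln(0.0698)/8.034=0.331 → t=1.787; u2·a0=0.0106·8.034=0.085 ≤ a1=1.675 → R1 fires; R=5 E=11 A=10
Draw 8: a1=1.675, a2=2.882, a3=2.530, a4=1.200, a0=8.287; τ=−ln(0.6732)/8.287=0.048 → t=1.834; u2·a0=0.6037·8.287=5.003; a1+a2=4.557 < 5.003 ≤ a1+…+a3=7.087 → R3 fires; R=5 E=12 A=11
Draw 9: a1=1.675, a2=3.144, a3=2.783, a4=1.200, a0=8.802; τ=−ln(0.0826)/8.802=0.283 → t=2.118; u2·a0=0.5097·8.802=4.486; a1=1.675 < 4.486 ≤ a1+a2=4.819 → R2 fires; R=5 E=12 A=13
Draw 10: a1=1.675, a2=3.144, a3=3.289, a4=1.200, a0=9.308; τ=−ln(0.5656)/9.308=0.061 → t=2.179; u2·a0=0.6475·9.308=6.027; a1+a2=4.819 < 6.027 ≤ a1+…+a3=8.108 → R3 fires; R=5 E=13 A=14
Draw 11: a1=1.675, a2=3.406, a3=3.542, a4=1.200, a0=9.823; τ=−ln(0.4241)/9.823=0.087 → t=2.266; u2·a0=0.9873·9.823=9.698; a1+…+a3=8.623 < 9.698 ≤ a1+…+a4=9.823 → R4 fires; R=6 E=13 A=14
Draw 12: a1=2.010, a2=3.406, a3=3.542, a4=1.440, a0=10.398; τ=−ln(0.2383)/10.398=0.138 → t=2.404 > T=2.37: stop.
E first becomes ≥ 12 when it reaches 12 at the event at t=1.834.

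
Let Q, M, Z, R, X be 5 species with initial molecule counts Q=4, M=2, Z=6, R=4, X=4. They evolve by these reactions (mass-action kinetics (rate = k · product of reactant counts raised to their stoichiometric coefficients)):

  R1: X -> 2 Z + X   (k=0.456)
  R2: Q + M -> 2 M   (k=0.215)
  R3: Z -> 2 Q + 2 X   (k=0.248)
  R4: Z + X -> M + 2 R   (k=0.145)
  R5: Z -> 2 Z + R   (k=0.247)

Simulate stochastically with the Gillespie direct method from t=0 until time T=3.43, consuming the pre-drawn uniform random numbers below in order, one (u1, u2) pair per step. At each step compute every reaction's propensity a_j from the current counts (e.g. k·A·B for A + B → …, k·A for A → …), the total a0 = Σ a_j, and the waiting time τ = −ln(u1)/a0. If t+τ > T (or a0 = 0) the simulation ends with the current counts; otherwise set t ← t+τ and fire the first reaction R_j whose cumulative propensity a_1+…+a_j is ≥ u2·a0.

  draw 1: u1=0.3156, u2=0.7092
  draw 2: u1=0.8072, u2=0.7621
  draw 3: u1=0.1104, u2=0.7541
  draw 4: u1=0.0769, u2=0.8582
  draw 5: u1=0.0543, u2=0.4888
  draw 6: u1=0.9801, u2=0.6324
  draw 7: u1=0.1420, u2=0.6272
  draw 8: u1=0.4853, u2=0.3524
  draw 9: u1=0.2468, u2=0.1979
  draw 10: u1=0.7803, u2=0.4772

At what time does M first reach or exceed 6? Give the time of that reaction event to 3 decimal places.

Threshold first reached at t = 0.819

t=0.000: Q=4 M=2 Z=6 R=4 X=4
Draw 1: a1=1.824, a2=1.720, a3=1.488, a4=3.480, a5=1.482, a0=9.994; τ=−ln(0.3156)/9.994=0.115 → t=0.115; u2·a0=0.7092·9.994=7.088; a1+…+a3=5.032 < 7.088 ≤ a1+…+a4=8.512 → R4 fires; Q=4 M=3 Z=5 R=6 X=3
Draw 2: a1=1.368, a2=2.580, a3=1.240, a4=2.175, a5=1.235, a0=8.598; τ=−ln(0.8072)/8.598=0.025 → t=0.140; u2·a0=0.7621·8.598=6.553; a1+…+a3=5.188 < 6.553 ≤ a1+…+a4=7.363 → R4 fires; Q=4 M=4 Z=4 R=8 X=2
Draw 3: a1=0.912, a2=3.440, a3=0.992, a4=1.160, a5=0.988, a0=7.492; τ=−ln(0.1104)/7.492=0.294 → t=0.434; u2·a0=0.7541·7.492=5.650; a1+…+a3=5.344 < 5.650 ≤ a1+…+a4=6.504 → R4 fires; Q=4 M=5 Z=3 R=10 X=1
Draw 4: a1=0.456, a2=4.300, a3=0.744, a4=0.435, a5=0.741, a0=6.676; τ=−ln(0.0769)/6.676=0.384 → t=0.819; u2·a0=0.8582·6.676=5.729; a1+…+a3=5.500 < 5.729 ≤ a1+…+a4=5.935 → R4 fires; Q=4 M=6 Z=2 R=12 X=0
Draw 5: a1=0.000, a2=5.160, a3=0.496, a4=0.000, a5=0.494, a0=6.150; τ=−ln(0.0543)/6.150=0.474 → t=1.292; u2·a0=0.4888·6.150=3.006; a1=0.000 < 3.006 ≤ a1+a2=5.160 → R2 fires; Q=3 M=7 Z=2 R=12 X=0
Draw 6: a1=0.000, a2=4.515, a3=0.496, a4=0.000, a5=0.494, a0=5.505; τ=−ln(0.9801)/5.505=0.004 → t=1.296; u2·a0=0.6324·5.505=3.481; a1=0.000 < 3.481 ≤ a1+a2=4.515 → R2 fires; Q=2 M=8 Z=2 R=12 X=0
Draw 7: a1=0.000, a2=3.440, a3=0.496, a4=0.000, a5=0.494, a0=4.430; τ=−ln(0.1420)/4.430=0.441 → t=1.737; u2·a0=0.6272·4.430=2.778; a1=0.000 < 2.778 ≤ a1+a2=3.440 → R2 fires; Q=1 M=9 Z=2 R=12 X=0
Draw 8: a1=0.000, a2=1.935, a3=0.496, a4=0.000, a5=0.494, a0=2.925; τ=−ln(0.4853)/2.925=0.247 → t=1.984; u2·a0=0.3524·2.925=1.031; a1=0.000 < 1.031 ≤ a1+a2=1.935 → R2 fires; Q=0 M=10 Z=2 R=12 X=0
Draw 9: a1=0.000, a2=0.000, a3=0.496, a4=0.000, a5=0.494, a0=0.990; τ=−ln(0.2468)/0.990=1.413 → t=3.397; u2·a0=0.1979·0.990=0.196; a1+a2=0.000 < 0.196 ≤ a1+…+a3=0.496 → R3 fires; Q=2 M=10 Z=1 R=12 X=2
Draw 10: a1=0.912, a2=4.300, a3=0.248, a4=0.290, a5=0.247, a0=5.997; τ=−ln(0.7803)/5.997=0.041 → t=3.439 > T=3.43: stop.
M first becomes ≥ 6 when it reaches 6 at the event at t=0.819.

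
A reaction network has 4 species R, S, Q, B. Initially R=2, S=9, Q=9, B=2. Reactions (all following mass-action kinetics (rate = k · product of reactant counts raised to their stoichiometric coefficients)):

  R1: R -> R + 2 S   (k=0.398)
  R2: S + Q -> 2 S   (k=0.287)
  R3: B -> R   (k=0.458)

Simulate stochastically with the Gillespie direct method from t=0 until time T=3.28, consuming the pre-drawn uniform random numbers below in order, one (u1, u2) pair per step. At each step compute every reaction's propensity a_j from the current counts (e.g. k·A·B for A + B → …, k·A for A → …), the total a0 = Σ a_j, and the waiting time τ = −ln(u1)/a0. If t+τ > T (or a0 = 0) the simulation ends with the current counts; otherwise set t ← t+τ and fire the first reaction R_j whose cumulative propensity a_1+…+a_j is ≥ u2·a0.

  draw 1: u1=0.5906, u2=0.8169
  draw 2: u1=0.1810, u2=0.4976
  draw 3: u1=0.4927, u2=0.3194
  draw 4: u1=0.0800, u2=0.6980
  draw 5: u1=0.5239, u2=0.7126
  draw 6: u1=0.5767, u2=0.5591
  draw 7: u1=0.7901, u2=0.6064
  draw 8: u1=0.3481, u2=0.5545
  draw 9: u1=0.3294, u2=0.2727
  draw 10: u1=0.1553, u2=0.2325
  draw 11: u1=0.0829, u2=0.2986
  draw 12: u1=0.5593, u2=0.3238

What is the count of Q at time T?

t=0.000: R=2 S=9 Q=9 B=2
Draw 1: a1=0.796, a2=23.247, a3=0.916, a0=24.959; τ=−ln(0.5906)/24.959=0.021 → t=0.021; u2·a0=0.8169·24.959=20.389; a1=0.796 < 20.389 ≤ a1+a2=24.043 → R2 fires; R=2 S=10 Q=8 B=2
Draw 2: a1=0.796, a2=22.960, a3=0.916, a0=24.672; τ=−ln(0.1810)/24.672=0.069 → t=0.090; u2·a0=0.4976·24.672=12.277; a1=0.796 < 12.277 ≤ a1+a2=23.756 → R2 fires; R=2 S=11 Q=7 B=2
Draw 3: a1=0.796, a2=22.099, a3=0.916, a0=23.811; τ=−ln(0.4927)/23.811=0.030 → t=0.120; u2·a0=0.3194·23.811=7.605; a1=0.796 < 7.605 ≤ a1+a2=22.895 → R2 fires; R=2 S=12 Q=6 B=2
Draw 4: a1=0.796, a2=20.664, a3=0.916, a0=22.376; τ=−ln(0.0800)/22.376=0.113 → t=0.233; u2·a0=0.6980·22.376=15.618; a1=0.796 < 15.618 ≤ a1+a2=21.460 → R2 fires; R=2 S=13 Q=5 B=2
Draw 5: a1=0.796, a2=18.655, a3=0.916, a0=20.367; τ=−ln(0.5239)/20.367=0.032 → t=0.265; u2·a0=0.7126·20.367=14.514; a1=0.796 < 14.514 ≤ a1+a2=19.451 → R2 fires; R=2 S=14 Q=4 B=2
Draw 6: a1=0.796, a2=16.072, a3=0.916, a0=17.784; τ=−ln(0.5767)/17.784=0.031 → t=0.296; u2·a0=0.5591·17.784=9.943; a1=0.796 < 9.943 ≤ a1+a2=16.868 → R2 fires; R=2 S=15 Q=3 B=2
Draw 7: a1=0.796, a2=12.915, a3=0.916, a0=14.627; τ=−ln(0.7901)/14.627=0.016 → t=0.312; u2·a0=0.6064·14.627=8.870; a1=0.796 < 8.870 ≤ a1+a2=13.711 → R2 fires; R=2 S=16 Q=2 B=2
Draw 8: a1=0.796, a2=9.184, a3=0.916, a0=10.896; τ=−ln(0.3481)/10.896=0.097 → t=0.409; u2·a0=0.5545·10.896=6.042; a1=0.796 < 6.042 ≤ a1+a2=9.980 → R2 fires; R=2 S=17 Q=1 B=2
Draw 9: a1=0.796, a2=4.879, a3=0.916, a0=6.591; τ=−ln(0.3294)/6.591=0.168 → t=0.577; u2·a0=0.2727·6.591=1.797; a1=0.796 < 1.797 ≤ a1+a2=5.675 → R2 fires; R=2 S=18 Q=0 B=2
Draw 10: a1=0.796, a2=0.000, a3=0.916, a0=1.712; τ=−ln(0.1553)/1.712=1.088 → t=1.665; u2·a0=0.2325·1.712=0.398 ≤ a1=0.796 → R1 fires; R=2 S=20 Q=0 B=2
Draw 11: a1=0.796, a2=0.000, a3=0.916, a0=1.712; τ=−ln(0.0829)/1.712=1.455 → t=3.119; u2·a0=0.2986·1.712=0.511 ≤ a1=0.796 → R1 fires; R=2 S=22 Q=0 B=2
Draw 12: a1=0.796, a2=0.000, a3=0.916, a0=1.712; τ=−ln(0.5593)/1.712=0.339 → t=3.459 > T=3.28: stop.
Read off Q at T=3.28: 0

Q at T = 0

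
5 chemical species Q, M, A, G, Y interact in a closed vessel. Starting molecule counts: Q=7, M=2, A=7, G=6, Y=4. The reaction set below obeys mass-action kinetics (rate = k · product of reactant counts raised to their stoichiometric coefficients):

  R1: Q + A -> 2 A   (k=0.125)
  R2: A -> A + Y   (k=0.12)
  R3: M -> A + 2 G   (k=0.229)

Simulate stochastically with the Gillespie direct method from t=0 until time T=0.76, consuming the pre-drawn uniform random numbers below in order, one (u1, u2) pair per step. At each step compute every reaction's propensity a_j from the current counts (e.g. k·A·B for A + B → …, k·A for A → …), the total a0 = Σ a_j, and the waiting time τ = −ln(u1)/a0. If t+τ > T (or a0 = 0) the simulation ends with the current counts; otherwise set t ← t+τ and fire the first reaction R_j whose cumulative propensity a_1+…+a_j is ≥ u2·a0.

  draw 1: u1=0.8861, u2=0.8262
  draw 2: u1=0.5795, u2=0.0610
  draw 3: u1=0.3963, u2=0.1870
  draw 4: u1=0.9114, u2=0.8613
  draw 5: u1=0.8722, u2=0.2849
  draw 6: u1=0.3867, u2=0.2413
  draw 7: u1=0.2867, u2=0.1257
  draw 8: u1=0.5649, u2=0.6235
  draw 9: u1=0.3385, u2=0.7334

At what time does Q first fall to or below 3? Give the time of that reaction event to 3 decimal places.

t=0.000: Q=7 M=2 A=7 G=6 Y=4
Draw 1: a1=6.125, a2=0.840, a3=0.458, a0=7.423; τ=−ln(0.8861)/7.423=0.016 → t=0.016; u2·a0=0.8262·7.423=6.133; a1=6.125 < 6.133 ≤ a1+a2=6.965 → R2 fires; Q=7 M=2 A=7 G=6 Y=5
Draw 2: a1=6.125, a2=0.840, a3=0.458, a0=7.423; τ=−ln(0.5795)/7.423=0.073 → t=0.090; u2·a0=0.0610·7.423=0.453 ≤ a1=6.125 → R1 fires; Q=6 M=2 A=8 G=6 Y=5
Draw 3: a1=6.000, a2=0.960, a3=0.458, a0=7.418; τ=−ln(0.3963)/7.418=0.125 → t=0.215; u2·a0=0.1870·7.418=1.387 ≤ a1=6.000 → R1 fires; Q=5 M=2 A=9 G=6 Y=5
Draw 4: a1=5.625, a2=1.080, a3=0.458, a0=7.163; τ=−ln(0.9114)/7.163=0.013 → t=0.228; u2·a0=0.8613·7.163=6.169; a1=5.625 < 6.169 ≤ a1+a2=6.705 → R2 fires; Q=5 M=2 A=9 G=6 Y=6
Draw 5: a1=5.625, a2=1.080, a3=0.458, a0=7.163; τ=−ln(0.8722)/7.163=0.019 → t=0.247; u2·a0=0.2849·7.163=2.041 ≤ a1=5.625 → R1 fires; Q=4 M=2 A=10 G=6 Y=6
Draw 6: a1=5.000, a2=1.200, a3=0.458, a0=6.658; τ=−ln(0.3867)/6.658=0.143 → t=0.389; u2·a0=0.2413·6.658=1.607 ≤ a1=5.000 → R1 fires; Q=3 M=2 A=11 G=6 Y=6
Draw 7: a1=4.125, a2=1.320, a3=0.458, a0=5.903; τ=−ln(0.2867)/5.903=0.212 → t=0.601; u2·a0=0.1257·5.903=0.742 ≤ a1=4.125 → R1 fires; Q=2 M=2 A=12 G=6 Y=6
Draw 8: a1=3.000, a2=1.440, a3=0.458, a0=4.898; τ=−ln(0.5649)/4.898=0.117 → t=0.718; u2·a0=0.6235·4.898=3.054; a1=3.000 < 3.054 ≤ a1+a2=4.440 → R2 fires; Q=2 M=2 A=12 G=6 Y=7
Draw 9: a1=3.000, a2=1.440, a3=0.458, a0=4.898; τ=−ln(0.3385)/4.898=0.221 → t=0.939 > T=0.76: stop.
Q first becomes ≤ 3 when it reaches 3 at the event at t=0.389.

Threshold first reached at t = 0.389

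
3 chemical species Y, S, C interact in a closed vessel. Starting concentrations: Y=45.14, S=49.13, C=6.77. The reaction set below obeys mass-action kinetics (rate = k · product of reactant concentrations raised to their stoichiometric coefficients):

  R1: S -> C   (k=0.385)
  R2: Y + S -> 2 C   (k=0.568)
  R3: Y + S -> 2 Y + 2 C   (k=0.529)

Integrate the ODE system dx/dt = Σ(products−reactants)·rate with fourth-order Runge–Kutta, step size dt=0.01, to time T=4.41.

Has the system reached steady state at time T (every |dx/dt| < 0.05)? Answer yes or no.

Steady state at T: yes

RK4 with dt=0.01: 441 steps to T=4.41. Trajectory (selected grid times):
t=0.00: Y=45.14 S=49.13 C=6.77
t=0.49: Y=43.41 S=0.00 C=104.64
t=0.98: Y=43.41 S=0.00 C=104.64
t=1.47: Y=43.41 S=0.00 C=104.64
t=1.96: Y=43.41 S=0.00 C=104.64
t=2.45: Y=43.41 S=0.00 C=104.64
t=2.94: Y=43.41 S=0.00 C=104.64
t=3.43: Y=43.41 S=0.00 C=104.64
t=3.92: Y=43.41 S=0.00 C=104.64
t=4.41: Y=43.41 S=0.00 C=104.64
Rates at T: R1=0.0000, R2=0.0000, R3=0.0000
dx/dt at T (Σ net stoichiometry × rate): Y=-0.0000, S=-0.0000, C=+0.0000
Largest |dx/dt| is |+0.0000| (C) < 0.05 → steady.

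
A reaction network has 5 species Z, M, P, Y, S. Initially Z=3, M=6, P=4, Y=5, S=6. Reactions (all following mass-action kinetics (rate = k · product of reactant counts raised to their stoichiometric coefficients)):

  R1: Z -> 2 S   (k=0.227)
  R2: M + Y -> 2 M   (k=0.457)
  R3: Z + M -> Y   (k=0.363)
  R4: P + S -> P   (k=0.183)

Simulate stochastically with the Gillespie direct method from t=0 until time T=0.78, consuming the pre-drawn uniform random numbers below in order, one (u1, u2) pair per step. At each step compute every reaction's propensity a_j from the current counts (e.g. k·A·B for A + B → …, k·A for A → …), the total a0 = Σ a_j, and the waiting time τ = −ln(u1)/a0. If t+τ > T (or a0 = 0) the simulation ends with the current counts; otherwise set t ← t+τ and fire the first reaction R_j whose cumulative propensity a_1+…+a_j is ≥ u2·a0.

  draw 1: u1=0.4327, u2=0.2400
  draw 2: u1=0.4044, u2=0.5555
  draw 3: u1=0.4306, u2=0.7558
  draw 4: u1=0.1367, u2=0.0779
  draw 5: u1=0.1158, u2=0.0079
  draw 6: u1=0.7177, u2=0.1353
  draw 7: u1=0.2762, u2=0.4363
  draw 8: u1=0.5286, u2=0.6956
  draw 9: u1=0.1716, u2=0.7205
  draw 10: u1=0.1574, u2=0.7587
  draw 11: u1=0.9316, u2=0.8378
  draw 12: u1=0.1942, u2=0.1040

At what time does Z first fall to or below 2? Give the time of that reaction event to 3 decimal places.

Threshold first reached at t = 0.069

t=0.000: Z=3 M=6 P=4 Y=5 S=6
Draw 1: a1=0.681, a2=13.710, a3=6.534, a4=4.392, a0=25.317; τ=−ln(0.4327)/25.317=0.033 → t=0.033; u2·a0=0.2400·25.317=6.076; a1=0.681 < 6.076 ≤ a1+a2=14.391 → R2 fires; Z=3 M=7 P=4 Y=4 S=6
Draw 2: a1=0.681, a2=12.796, a3=7.623, a4=4.392, a0=25.492; τ=−ln(0.4044)/25.492=0.036 → t=0.069; u2·a0=0.5555·25.492=14.161; a1+a2=13.477 < 14.161 ≤ a1+…+a3=21.100 → R3 fires; Z=2 M=6 P=4 Y=5 S=6
Draw 3: a1=0.454, a2=13.710, a3=4.356, a4=4.392, a0=22.912; τ=−ln(0.4306)/22.912=0.037 → t=0.105; u2·a0=0.7558·22.912=17.317; a1+a2=14.164 < 17.317 ≤ a1+…+a3=18.520 → R3 fires; Z=1 M=5 P=4 Y=6 S=6
Draw 4: a1=0.227, a2=13.710, a3=1.815, a4=4.392, a0=20.144; τ=−ln(0.1367)/20.144=0.099 → t=0.204; u2·a0=0.0779·20.144=1.569; a1=0.227 < 1.569 ≤ a1+a2=13.937 → R2 fires; Z=1 M=6 P=4 Y=5 S=6
Draw 5: a1=0.227, a2=13.710, a3=2.178, a4=4.392, a0=20.507; τ=−ln(0.1158)/20.507=0.105 → t=0.309; u2·a0=0.0079·20.507=0.162 ≤ a1=0.227 → R1 fires; Z=0 M=6 P=4 Y=5 S=8
Draw 6: a1=0.000, a2=13.710, a3=0.000, a4=5.856, a0=19.566; τ=−ln(0.7177)/19.566=0.017 → t=0.326; u2·a0=0.1353·19.566=2.647; a1=0.000 < 2.647 ≤ a1+a2=13.710 → R2 fires; Z=0 M=7 P=4 Y=4 S=8
Draw 7: a1=0.000, a2=12.796, a3=0.000, a4=5.856, a0=18.652; τ=−ln(0.2762)/18.652=0.069 → t=0.395; u2·a0=0.4363·18.652=8.138; a1=0.000 < 8.138 ≤ a1+a2=12.796 → R2 fires; Z=0 M=8 P=4 Y=3 S=8
Draw 8: a1=0.000, a2=10.968, a3=0.000, a4=5.856, a0=16.824; τ=−ln(0.5286)/16.824=0.038 → t=0.433; u2·a0=0.6956·16.824=11.703; a1+…+a3=10.968 < 11.703 ≤ a1+…+a4=16.824 → R4 fires; Z=0 M=8 P=4 Y=3 S=7
Draw 9: a1=0.000, a2=10.968, a3=0.000, a4=5.124, a0=16.092; τ=−ln(0.1716)/16.092=0.110 → t=0.543; u2·a0=0.7205·16.092=11.594; a1+…+a3=10.968 < 11.594 ≤ a1+…+a4=16.092 → R4 fires; Z=0 M=8 P=4 Y=3 S=6
Draw 10: a1=0.000, a2=10.968, a3=0.000, a4=4.392, a0=15.360; τ=−ln(0.1574)/15.360=0.120 → t=0.663; u2·a0=0.7587·15.360=11.654; a1+…+a3=10.968 < 11.654 ≤ a1+…+a4=15.360 → R4 fires; Z=0 M=8 P=4 Y=3 S=5
Draw 11: a1=0.000, a2=10.968, a3=0.000, a4=3.660, a0=14.628; τ=−ln(0.9316)/14.628=0.005 → t=0.668; u2·a0=0.8378·14.628=12.255; a1+…+a3=10.968 < 12.255 ≤ a1+…+a4=14.628 → R4 fires; Z=0 M=8 P=4 Y=3 S=4
Draw 12: a1=0.000, a2=10.968, a3=0.000, a4=2.928, a0=13.896; τ=−ln(0.1942)/13.896=0.118 → t=0.786 > T=0.78: stop.
Z first becomes ≤ 2 when it reaches 2 at the event at t=0.069.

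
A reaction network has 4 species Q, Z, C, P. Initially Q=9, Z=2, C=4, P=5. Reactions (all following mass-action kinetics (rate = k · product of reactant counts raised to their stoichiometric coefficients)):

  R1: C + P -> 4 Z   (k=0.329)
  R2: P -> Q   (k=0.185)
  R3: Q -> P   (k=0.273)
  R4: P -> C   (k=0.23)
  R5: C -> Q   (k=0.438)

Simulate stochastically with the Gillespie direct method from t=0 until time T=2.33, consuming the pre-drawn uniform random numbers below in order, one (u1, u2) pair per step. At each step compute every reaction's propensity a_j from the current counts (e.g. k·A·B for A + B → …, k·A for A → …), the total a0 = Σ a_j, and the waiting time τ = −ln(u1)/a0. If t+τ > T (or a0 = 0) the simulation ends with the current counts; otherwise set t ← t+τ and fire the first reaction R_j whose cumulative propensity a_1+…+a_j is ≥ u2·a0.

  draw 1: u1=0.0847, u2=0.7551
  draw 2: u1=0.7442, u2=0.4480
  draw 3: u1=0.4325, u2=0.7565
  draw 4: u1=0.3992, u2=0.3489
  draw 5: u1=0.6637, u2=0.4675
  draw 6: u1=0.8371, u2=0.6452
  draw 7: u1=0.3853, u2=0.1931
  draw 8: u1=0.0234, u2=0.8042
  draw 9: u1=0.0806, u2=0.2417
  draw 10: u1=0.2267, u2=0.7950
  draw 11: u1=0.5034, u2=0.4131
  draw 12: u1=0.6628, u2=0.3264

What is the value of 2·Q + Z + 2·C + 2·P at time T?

Check how each reaction changes W = 2·Q + Z + 2·C + 2·P (weight of products minus weight of reactants):
R1: C + P -> 4 Z: (1·4) − (2·1 + 2·1) = 4 − 4 = 0
R2: P -> Q: (2·1) − (2·1) = 2 − 2 = 0
R3: Q -> P: (2·1) − (2·1) = 2 − 2 = 0
R4: P -> C: (2·1) − (2·1) = 2 − 2 = 0
R5: C -> Q: (2·1) − (2·1) = 2 − 2 = 0
Every reaction leaves W unchanged, so W is conserved and no simulation is needed: W(T) = W(0) = 2·9 + 2 + 2·4 + 2·5 = 38

Value at T = 38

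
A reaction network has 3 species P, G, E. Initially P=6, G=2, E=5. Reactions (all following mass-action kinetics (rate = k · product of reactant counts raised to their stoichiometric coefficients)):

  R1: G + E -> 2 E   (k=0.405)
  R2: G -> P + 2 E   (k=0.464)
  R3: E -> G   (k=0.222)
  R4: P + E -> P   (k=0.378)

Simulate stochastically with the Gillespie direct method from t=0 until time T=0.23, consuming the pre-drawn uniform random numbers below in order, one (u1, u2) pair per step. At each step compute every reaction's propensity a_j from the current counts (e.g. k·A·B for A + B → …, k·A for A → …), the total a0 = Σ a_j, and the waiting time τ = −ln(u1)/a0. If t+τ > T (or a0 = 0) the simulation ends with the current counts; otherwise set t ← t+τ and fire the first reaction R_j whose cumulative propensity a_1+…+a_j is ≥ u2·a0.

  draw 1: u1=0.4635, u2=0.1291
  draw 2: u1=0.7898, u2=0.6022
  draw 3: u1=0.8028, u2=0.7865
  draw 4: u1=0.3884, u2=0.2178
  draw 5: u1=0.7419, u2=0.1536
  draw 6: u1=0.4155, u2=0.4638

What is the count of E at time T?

t=0.000: P=6 G=2 E=5
Draw 1: a1=4.050, a2=0.928, a3=1.110, a4=11.340, a0=17.428; τ=−ln(0.4635)/17.428=0.044 → t=0.044; u2·a0=0.1291·17.428=2.250 ≤ a1=4.050 → R1 fires; P=6 G=1 E=6
Draw 2: a1=2.430, a2=0.464, a3=1.332, a4=13.608, a0=17.834; τ=−ln(0.7898)/17.834=0.013 → t=0.057; u2·a0=0.6022·17.834=10.740; a1+…+a3=4.226 < 10.740 ≤ a1+…+a4=17.834 → R4 fires; P=6 G=1 E=5
Draw 3: a1=2.025, a2=0.464, a3=1.110, a4=11.340, a0=14.939; τ=−ln(0.8028)/14.939=0.015 → t=0.072; u2·a0=0.7865·14.939=11.750; a1+…+a3=3.599 < 11.750 ≤ a1+…+a4=14.939 → R4 fires; P=6 G=1 E=4
Draw 4: a1=1.620, a2=0.464, a3=0.888, a4=9.072, a0=12.044; τ=−ln(0.3884)/12.044=0.079 → t=0.151; u2·a0=0.2178·12.044=2.623; a1+a2=2.084 < 2.623 ≤ a1+…+a3=2.972 → R3 fires; P=6 G=2 E=3
Draw 5: a1=2.430, a2=0.928, a3=0.666, a4=6.804, a0=10.828; τ=−ln(0.7419)/10.828=0.028 → t=0.178; u2·a0=0.1536·10.828=1.663 ≤ a1=2.430 → R1 fires; P=6 G=1 E=4
Draw 6: a1=1.620, a2=0.464, a3=0.888, a4=9.072, a0=12.044; τ=−ln(0.4155)/12.044=0.073 → t=0.251 > T=0.23: stop.
Read off E at T=0.23: 4

E at T = 4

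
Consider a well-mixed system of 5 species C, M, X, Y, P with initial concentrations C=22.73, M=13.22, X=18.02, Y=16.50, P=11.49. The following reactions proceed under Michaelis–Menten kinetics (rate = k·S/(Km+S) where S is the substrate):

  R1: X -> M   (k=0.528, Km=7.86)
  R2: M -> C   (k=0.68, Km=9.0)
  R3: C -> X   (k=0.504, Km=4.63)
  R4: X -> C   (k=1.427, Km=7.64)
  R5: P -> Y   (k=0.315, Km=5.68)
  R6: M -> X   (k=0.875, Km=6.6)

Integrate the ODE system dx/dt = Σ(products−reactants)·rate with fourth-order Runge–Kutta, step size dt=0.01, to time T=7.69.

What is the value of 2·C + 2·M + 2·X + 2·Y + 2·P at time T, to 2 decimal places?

Value at T = 163.92

Check how each reaction changes W = 2·C + 2·M + 2·X + 2·Y + 2·P (weight of products minus weight of reactants):
R1: X -> M: (2·1) − (2·1) = 2 − 2 = 0
R2: M -> C: (2·1) − (2·1) = 2 − 2 = 0
R3: C -> X: (2·1) − (2·1) = 2 − 2 = 0
R4: X -> C: (2·1) − (2·1) = 2 − 2 = 0
R5: P -> Y: (2·1) − (2·1) = 2 − 2 = 0
R6: M -> X: (2·1) − (2·1) = 2 − 2 = 0
Every reaction leaves W unchanged, so W is conserved and no simulation is needed: W(T) = W(0) = 2·22.73 + 2·13.22 + 2·18.02 + 2·16.50 + 2·11.49 = 163.92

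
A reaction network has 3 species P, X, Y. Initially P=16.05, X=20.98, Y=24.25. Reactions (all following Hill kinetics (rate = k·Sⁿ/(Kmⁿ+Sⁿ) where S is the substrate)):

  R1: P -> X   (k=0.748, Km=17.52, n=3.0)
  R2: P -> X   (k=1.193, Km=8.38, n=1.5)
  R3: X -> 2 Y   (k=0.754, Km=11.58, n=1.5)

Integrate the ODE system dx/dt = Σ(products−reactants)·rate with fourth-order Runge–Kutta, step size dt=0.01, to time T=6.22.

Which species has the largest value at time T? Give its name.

RK4 with dt=0.01: 622 steps to T=6.22. Trajectory (selected grid times):
t=0.00: P=16.05 X=20.98 Y=24.25
t=0.69: P=15.24 X=21.42 Y=24.99
t=1.38: P=14.47 X=21.82 Y=25.74
t=2.07: P=13.73 X=22.18 Y=26.49
t=2.76: P=13.02 X=22.51 Y=27.25
t=3.46: P=12.33 X=22.81 Y=28.02
t=4.15: P=11.69 X=23.07 Y=28.79
t=4.84: P=11.07 X=23.30 Y=29.56
t=5.53: P=10.49 X=23.50 Y=30.33
t=6.22: P=9.93 X=23.67 Y=31.10
At T=6.22: P=9.93 X=23.67 Y=31.10; the largest is Y.

Dominant species at T: Y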